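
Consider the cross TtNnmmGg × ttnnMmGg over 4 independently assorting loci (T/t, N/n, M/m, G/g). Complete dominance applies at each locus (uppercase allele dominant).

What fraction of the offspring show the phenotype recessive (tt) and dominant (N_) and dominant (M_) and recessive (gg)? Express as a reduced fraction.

TtNnmmGg gametes: TNmG×2, TNmg×2, TnmG×2, Tnmg×2, tNmG×2, tNmg×2, tnmG×2, tnmg×2
ttnnMmGg gametes: tnMG×4, tnMg×4, tnmG×4, tnmg×4
TtNnmmGg×ttnnMmGg grid (16·16=256): TtNnMmGG=8 TtNnMmGg=16 TtNnMmgg=8 TtNnmmGG=8 TtNnmmGg=16 TtNnmmgg=8 TtnnMmGG=8 TtnnMmGg=16 TtnnMmgg=8 TtnnmmGG=8 TtnnmmGg=16 Ttnnmmgg=8 ttNnMmGG=8 ttNnMmGg=16 ttNnMmgg=8 ttNnmmGG=8 ttNnmmGg=16 ttNnmmgg=8 ttnnMmGG=8 ttnnMmGg=16 ttnnMmgg=8 ttnnmmGG=8 ttnnmmGg=16 ttnnmmgg=8
tt N_ M_ gg hits 8/256; gcd=8; 8÷8/256÷8 = 1/32

P(tt N_ M_ gg) = 1/32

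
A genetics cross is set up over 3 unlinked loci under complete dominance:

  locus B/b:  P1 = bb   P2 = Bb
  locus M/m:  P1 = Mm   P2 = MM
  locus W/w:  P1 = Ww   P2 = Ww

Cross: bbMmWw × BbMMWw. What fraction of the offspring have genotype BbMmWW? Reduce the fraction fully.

bbMmWw gametes: bMW×2, bMw×2, bmW×2, bmw×2
BbMMWw gametes: BMW×2, BMw×2, bMW×2, bMw×2
bbMmWw×BbMMWw grid (8·8=64): BbMMWW=4 BbMMWw=8 BbMMww=4 BbMmWW=4 BbMmWw=8 BbMmww=4 bbMMWW=4 bbMMWw=8 bbMMww=4 bbMmWW=4 bbMmWw=8 bbMmww=4
BbMmWW hits 4/64; gcd=4; 4÷4/64÷4 = 1/16

P(BbMmWW) = 1/16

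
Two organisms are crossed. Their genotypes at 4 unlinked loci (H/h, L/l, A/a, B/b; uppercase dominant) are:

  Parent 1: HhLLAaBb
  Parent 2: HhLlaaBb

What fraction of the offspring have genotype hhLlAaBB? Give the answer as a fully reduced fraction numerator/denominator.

HhLLAaBb gametes: HLAB×2, HLAb×2, HLaB×2, HLab×2, hLAB×2, hLAb×2, hLaB×2, hLab×2
HhLlaaBb gametes: HLaB×2, HLab×2, HlaB×2, Hlab×2, hLaB×2, hLab×2, hlaB×2, hlab×2
HhLLAaBb×HhLlaaBb grid (16·16=256): HHLLAaBB=4 HHLLAaBb=8 HHLLAabb=4 HHLLaaBB=4 HHLLaaBb=8 HHLLaabb=4 HHLlAaBB=4 HHLlAaBb=8 HHLlAabb=4 HHLlaaBB=4 HHLlaaBb=8 HHLlaabb=4 HhLLAaBB=8 HhLLAaBb=16 HhLLAabb=8 HhLLaaBB=8 HhLLaaBb=16 HhLLaabb=8 HhLlAaBB=8 HhLlAaBb=16 HhLlAabb=8 HhLlaaBB=8 HhLlaaBb=16 HhLlaabb=8 hhLLAaBB=4 hhLLAaBb=8 hhLLAabb=4 hhLLaaBB=4 hhLLaaBb=8 hhLLaabb=4 hhLlAaBB=4 hhLlAaBb=8 hhLlAabb=4 hhLlaaBB=4 hhLlaaBb=8 hhLlaabb=4
hhLlAaBB hits 4/256; gcd=4; 4÷4/256÷4 = 1/64

P(hhLlAaBB) = 1/64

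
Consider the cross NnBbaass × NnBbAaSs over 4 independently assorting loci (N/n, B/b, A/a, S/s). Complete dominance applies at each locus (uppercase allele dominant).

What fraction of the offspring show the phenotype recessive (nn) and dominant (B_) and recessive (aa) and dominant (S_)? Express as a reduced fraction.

P(nn B_ aa S_) = 3/64

NnBbaass gametes: NBas×4, Nbas×4, nBas×4, nbas×4
NnBbAaSs gametes: NBAS×1, NBAs×1, NBaS×1, NBas×1, NbAS×1, NbAs×1, NbaS×1, Nbas×1, nBAS×1, nBAs×1, nBaS×1, nBas×1, nbAS×1, nbAs×1, nbaS×1, nbas×1
NnBbaass×NnBbAaSs grid (16·16=256): NNBBAaSs=4 NNBBAass=4 NNBBaaSs=4 NNBBaass=4 NNBbAaSs=8 NNBbAass=8 NNBbaaSs=8 NNBbaass=8 NNbbAaSs=4 NNbbAass=4 NNbbaaSs=4 NNbbaass=4 NnBBAaSs=8 NnBBAass=8 NnBBaaSs=8 NnBBaass=8 NnBbAaSs=16 NnBbAass=16 NnBbaaSs=16 NnBbaass=16 NnbbAaSs=8 NnbbAass=8 NnbbaaSs=8 Nnbbaass=8 nnBBAaSs=4 nnBBAass=4 nnBBaaSs=4 nnBBaass=4 nnBbAaSs=8 nnBbAass=8 nnBbaaSs=8 nnBbaass=8 nnbbAaSs=4 nnbbAass=4 nnbbaaSs=4 nnbbaass=4
nn B_ aa S_ hits 12/256; gcd=4; 12÷4/256÷4 = 3/64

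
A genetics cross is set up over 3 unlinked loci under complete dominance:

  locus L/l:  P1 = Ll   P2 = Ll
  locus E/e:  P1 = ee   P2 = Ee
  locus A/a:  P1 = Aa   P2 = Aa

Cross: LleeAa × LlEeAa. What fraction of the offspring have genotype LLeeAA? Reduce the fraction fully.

LleeAa gametes: LeA×2, Lea×2, leA×2, lea×2
LlEeAa gametes: LEA×1, LEa×1, LeA×1, Lea×1, lEA×1, lEa×1, leA×1, lea×1
LleeAa×LlEeAa grid (8·8=64): LLEeAA=2 LLEeAa=4 LLEeaa=2 LLeeAA=2 LLeeAa=4 LLeeaa=2 LlEeAA=4 LlEeAa=8 LlEeaa=4 LleeAA=4 LleeAa=8 Lleeaa=4 llEeAA=2 llEeAa=4 llEeaa=2 lleeAA=2 lleeAa=4 lleeaa=2
LLeeAA hits 2/64; gcd=2; 2÷2/64÷2 = 1/32

P(LLeeAA) = 1/32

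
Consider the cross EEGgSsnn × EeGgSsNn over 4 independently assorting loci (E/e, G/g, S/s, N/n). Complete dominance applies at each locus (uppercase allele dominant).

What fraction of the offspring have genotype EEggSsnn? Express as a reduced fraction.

P(EEggSsnn) = 1/32

EEGgSsnn gametes: EGSn×4, EGsn×4, EgSn×4, Egsn×4
EeGgSsNn gametes: EGSN×1, EGSn×1, EGsN×1, EGsn×1, EgSN×1, EgSn×1, EgsN×1, Egsn×1, eGSN×1, eGSn×1, eGsN×1, eGsn×1, egSN×1, egSn×1, egsN×1, egsn×1
EEGgSsnn×EeGgSsNn grid (16·16=256): EEGGSSNn=4 EEGGSSnn=4 EEGGSsNn=8 EEGGSsnn=8 EEGGssNn=4 EEGGssnn=4 EEGgSSNn=8 EEGgSSnn=8 EEGgSsNn=16 EEGgSsnn=16 EEGgssNn=8 EEGgssnn=8 EEggSSNn=4 EEggSSnn=4 EEggSsNn=8 EEggSsnn=8 EEggssNn=4 EEggssnn=4 EeGGSSNn=4 EeGGSSnn=4 EeGGSsNn=8 EeGGSsnn=8 EeGGssNn=4 EeGGssnn=4 EeGgSSNn=8 EeGgSSnn=8 EeGgSsNn=16 EeGgSsnn=16 EeGgssNn=8 EeGgssnn=8 EeggSSNn=4 EeggSSnn=4 EeggSsNn=8 EeggSsnn=8 EeggssNn=4 Eeggssnn=4
EEggSsnn hits 8/256; gcd=8; 8÷8/256÷8 = 1/32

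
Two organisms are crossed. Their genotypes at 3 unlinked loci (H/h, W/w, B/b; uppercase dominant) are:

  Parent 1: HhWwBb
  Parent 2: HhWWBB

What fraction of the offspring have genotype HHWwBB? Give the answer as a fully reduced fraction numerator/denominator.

HhWwBb gametes: HWB×1, HWb×1, HwB×1, Hwb×1, hWB×1, hWb×1, hwB×1, hwb×1
HhWWBB gametes: HWB×4, hWB×4
HhWwBb×HhWWBB grid (8·8=64): HHWWBB=4 HHWWBb=4 HHWwBB=4 HHWwBb=4 HhWWBB=8 HhWWBb=8 HhWwBB=8 HhWwBb=8 hhWWBB=4 hhWWBb=4 hhWwBB=4 hhWwBb=4
HHWwBB hits 4/64; gcd=4; 4÷4/64÷4 = 1/16

P(HHWwBB) = 1/16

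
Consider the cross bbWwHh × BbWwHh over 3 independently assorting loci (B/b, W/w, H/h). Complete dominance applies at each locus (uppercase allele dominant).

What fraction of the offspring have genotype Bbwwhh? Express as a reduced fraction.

bbWwHh gametes: bWH×2, bWh×2, bwH×2, bwh×2
BbWwHh gametes: BWH×1, BWh×1, BwH×1, Bwh×1, bWH×1, bWh×1, bwH×1, bwh×1
bbWwHh×BbWwHh grid (8·8=64): BbWWHH=2 BbWWHh=4 BbWWhh=2 BbWwHH=4 BbWwHh=8 BbWwhh=4 BbwwHH=2 BbwwHh=4 Bbwwhh=2 bbWWHH=2 bbWWHh=4 bbWWhh=2 bbWwHH=4 bbWwHh=8 bbWwhh=4 bbwwHH=2 bbwwHh=4 bbwwhh=2
Bbwwhh hits 2/64; gcd=2; 2÷2/64÷2 = 1/32

P(Bbwwhh) = 1/32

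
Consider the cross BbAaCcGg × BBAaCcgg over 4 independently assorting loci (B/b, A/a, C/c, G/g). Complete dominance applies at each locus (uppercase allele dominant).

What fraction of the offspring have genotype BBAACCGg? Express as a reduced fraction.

BbAaCcGg gametes: BACG×1, BACg×1, BAcG×1, BAcg×1, BaCG×1, BaCg×1, BacG×1, Bacg×1, bACG×1, bACg×1, bAcG×1, bAcg×1, baCG×1, baCg×1, bacG×1, bacg×1
BBAaCcgg gametes: BACg×4, BAcg×4, BaCg×4, Bacg×4
BbAaCcGg×BBAaCcgg grid (16·16=256): BBAACCGg=4 BBAACCgg=4 BBAACcGg=8 BBAACcgg=8 BBAAccGg=4 BBAAccgg=4 BBAaCCGg=8 BBAaCCgg=8 BBAaCcGg=16 BBAaCcgg=16 BBAaccGg=8 BBAaccgg=8 BBaaCCGg=4 BBaaCCgg=4 BBaaCcGg=8 BBaaCcgg=8 BBaaccGg=4 BBaaccgg=4 BbAACCGg=4 BbAACCgg=4 BbAACcGg=8 BbAACcgg=8 BbAAccGg=4 BbAAccgg=4 BbAaCCGg=8 BbAaCCgg=8 BbAaCcGg=16 BbAaCcgg=16 BbAaccGg=8 BbAaccgg=8 BbaaCCGg=4 BbaaCCgg=4 BbaaCcGg=8 BbaaCcgg=8 BbaaccGg=4 Bbaaccgg=4
BBAACCGg hits 4/256; gcd=4; 4÷4/256÷4 = 1/64

P(BBAACCGg) = 1/64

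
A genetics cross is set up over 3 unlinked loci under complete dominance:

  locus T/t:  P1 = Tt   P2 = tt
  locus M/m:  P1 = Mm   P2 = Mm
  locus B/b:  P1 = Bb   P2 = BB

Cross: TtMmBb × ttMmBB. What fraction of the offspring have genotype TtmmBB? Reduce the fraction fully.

P(TtmmBB) = 1/16

TtMmBb gametes: TMB×1, TMb×1, TmB×1, Tmb×1, tMB×1, tMb×1, tmB×1, tmb×1
ttMmBB gametes: tMB×4, tmB×4
TtMmBb×ttMmBB grid (8·8=64): TtMMBB=4 TtMMBb=4 TtMmBB=8 TtMmBb=8 TtmmBB=4 TtmmBb=4 ttMMBB=4 ttMMBb=4 ttMmBB=8 ttMmBb=8 ttmmBB=4 ttmmBb=4
TtmmBB hits 4/64; gcd=4; 4÷4/64÷4 = 1/16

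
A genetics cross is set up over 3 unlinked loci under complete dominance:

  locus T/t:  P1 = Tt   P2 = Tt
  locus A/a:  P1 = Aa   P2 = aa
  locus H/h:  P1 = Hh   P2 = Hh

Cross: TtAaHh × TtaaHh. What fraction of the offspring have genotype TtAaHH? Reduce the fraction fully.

TtAaHh gametes: TAH×1, TAh×1, TaH×1, Tah×1, tAH×1, tAh×1, taH×1, tah×1
TtaaHh gametes: TaH×2, Tah×2, taH×2, tah×2
TtAaHh×TtaaHh grid (8·8=64): TTAaHH=2 TTAaHh=4 TTAahh=2 TTaaHH=2 TTaaHh=4 TTaahh=2 TtAaHH=4 TtAaHh=8 TtAahh=4 TtaaHH=4 TtaaHh=8 Ttaahh=4 ttAaHH=2 ttAaHh=4 ttAahh=2 ttaaHH=2 ttaaHh=4 ttaahh=2
TtAaHH hits 4/64; gcd=4; 4÷4/64÷4 = 1/16

P(TtAaHH) = 1/16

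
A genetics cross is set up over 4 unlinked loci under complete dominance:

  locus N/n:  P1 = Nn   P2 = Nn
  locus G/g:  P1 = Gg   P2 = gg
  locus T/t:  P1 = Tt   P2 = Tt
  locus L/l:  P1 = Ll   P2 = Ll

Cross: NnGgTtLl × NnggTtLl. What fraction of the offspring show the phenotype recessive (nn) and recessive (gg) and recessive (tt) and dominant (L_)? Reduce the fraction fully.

P(nn gg tt L_) = 3/128

NnGgTtLl gametes: NGTL×1, NGTl×1, NGtL×1, NGtl×1, NgTL×1, NgTl×1, NgtL×1, Ngtl×1, nGTL×1, nGTl×1, nGtL×1, nGtl×1, ngTL×1, ngTl×1, ngtL×1, ngtl×1
NnggTtLl gametes: NgTL×2, NgTl×2, NgtL×2, Ngtl×2, ngTL×2, ngTl×2, ngtL×2, ngtl×2
NnGgTtLl×NnggTtLl grid (16·16=256): NNGgTTLL=2 NNGgTTLl=4 NNGgTTll=2 NNGgTtLL=4 NNGgTtLl=8 NNGgTtll=4 NNGgttLL=2 NNGgttLl=4 NNGgttll=2 NNggTTLL=2 NNggTTLl=4 NNggTTll=2 NNggTtLL=4 NNggTtLl=8 NNggTtll=4 NNggttLL=2 NNggttLl=4 NNggttll=2 NnGgTTLL=4 NnGgTTLl=8 NnGgTTll=4 NnGgTtLL=8 NnGgTtLl=16 NnGgTtll=8 NnGgttLL=4 NnGgttLl=8 NnGgttll=4 NnggTTLL=4 NnggTTLl=8 NnggTTll=4 NnggTtLL=8 NnggTtLl=16 NnggTtll=8 NnggttLL=4 NnggttLl=8 Nnggttll=4 nnGgTTLL=2 nnGgTTLl=4 nnGgTTll=2 nnGgTtLL=4 nnGgTtLl=8 nnGgTtll=4 nnGgttLL=2 nnGgttLl=4 nnGgttll=2 nnggTTLL=2 nnggTTLl=4 nnggTTll=2 nnggTtLL=4 nnggTtLl=8 nnggTtll=4 nnggttLL=2 nnggttLl=4 nnggttll=2
nn gg tt L_ hits 6/256; gcd=2; 6÷2/256÷2 = 3/128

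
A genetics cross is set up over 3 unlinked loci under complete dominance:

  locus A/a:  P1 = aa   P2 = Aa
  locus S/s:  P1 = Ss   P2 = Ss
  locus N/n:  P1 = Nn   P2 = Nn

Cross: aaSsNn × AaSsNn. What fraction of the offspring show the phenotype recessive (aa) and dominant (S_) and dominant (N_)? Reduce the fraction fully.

P(aa S_ N_) = 9/32

aaSsNn gametes: aSN×2, aSn×2, asN×2, asn×2
AaSsNn gametes: ASN×1, ASn×1, AsN×1, Asn×1, aSN×1, aSn×1, asN×1, asn×1
aaSsNn×AaSsNn grid (8·8=64): AaSSNN=2 AaSSNn=4 AaSSnn=2 AaSsNN=4 AaSsNn=8 AaSsnn=4 AassNN=2 AassNn=4 Aassnn=2 aaSSNN=2 aaSSNn=4 aaSSnn=2 aaSsNN=4 aaSsNn=8 aaSsnn=4 aassNN=2 aassNn=4 aassnn=2
aa S_ N_ hits 18/64; gcd=2; 18÷2/64÷2 = 9/32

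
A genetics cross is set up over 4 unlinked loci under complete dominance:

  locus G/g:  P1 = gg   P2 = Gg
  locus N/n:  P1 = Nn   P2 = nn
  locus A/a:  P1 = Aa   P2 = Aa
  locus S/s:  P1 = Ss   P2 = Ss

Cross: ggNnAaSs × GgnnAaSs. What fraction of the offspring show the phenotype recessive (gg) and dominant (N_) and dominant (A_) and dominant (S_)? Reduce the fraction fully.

P(gg N_ A_ S_) = 9/64

ggNnAaSs gametes: gNAS×2, gNAs×2, gNaS×2, gNas×2, gnAS×2, gnAs×2, gnaS×2, gnas×2
GgnnAaSs gametes: GnAS×2, GnAs×2, GnaS×2, Gnas×2, gnAS×2, gnAs×2, gnaS×2, gnas×2
ggNnAaSs×GgnnAaSs grid (16·16=256): GgNnAASS=4 GgNnAASs=8 GgNnAAss=4 GgNnAaSS=8 GgNnAaSs=16 GgNnAass=8 GgNnaaSS=4 GgNnaaSs=8 GgNnaass=4 GgnnAASS=4 GgnnAASs=8 GgnnAAss=4 GgnnAaSS=8 GgnnAaSs=16 GgnnAass=8 GgnnaaSS=4 GgnnaaSs=8 Ggnnaass=4 ggNnAASS=4 ggNnAASs=8 ggNnAAss=4 ggNnAaSS=8 ggNnAaSs=16 ggNnAass=8 ggNnaaSS=4 ggNnaaSs=8 ggNnaass=4 ggnnAASS=4 ggnnAASs=8 ggnnAAss=4 ggnnAaSS=8 ggnnAaSs=16 ggnnAass=8 ggnnaaSS=4 ggnnaaSs=8 ggnnaass=4
gg N_ A_ S_ hits 36/256; gcd=4; 36÷4/256÷4 = 9/64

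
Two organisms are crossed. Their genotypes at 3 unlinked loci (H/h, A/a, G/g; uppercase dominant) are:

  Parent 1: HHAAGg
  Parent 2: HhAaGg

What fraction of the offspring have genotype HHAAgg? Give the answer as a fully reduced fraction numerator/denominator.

P(HHAAgg) = 1/16

HHAAGg gametes: HAG×4, HAg×4
HhAaGg gametes: HAG×1, HAg×1, HaG×1, Hag×1, hAG×1, hAg×1, haG×1, hag×1
HHAAGg×HhAaGg grid (8·8=64): HHAAGG=4 HHAAGg=8 HHAAgg=4 HHAaGG=4 HHAaGg=8 HHAagg=4 HhAAGG=4 HhAAGg=8 HhAAgg=4 HhAaGG=4 HhAaGg=8 HhAagg=4
HHAAgg hits 4/64; gcd=4; 4÷4/64÷4 = 1/16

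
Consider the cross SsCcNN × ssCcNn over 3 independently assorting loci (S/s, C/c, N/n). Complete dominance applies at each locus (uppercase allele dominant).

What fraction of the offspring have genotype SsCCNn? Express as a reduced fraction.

SsCcNN gametes: SCN×2, ScN×2, sCN×2, scN×2
ssCcNn gametes: sCN×2, sCn×2, scN×2, scn×2
SsCcNN×ssCcNn grid (8·8=64): SsCCNN=4 SsCCNn=4 SsCcNN=8 SsCcNn=8 SsccNN=4 SsccNn=4 ssCCNN=4 ssCCNn=4 ssCcNN=8 ssCcNn=8 ssccNN=4 ssccNn=4
SsCCNn hits 4/64; gcd=4; 4÷4/64÷4 = 1/16

P(SsCCNn) = 1/16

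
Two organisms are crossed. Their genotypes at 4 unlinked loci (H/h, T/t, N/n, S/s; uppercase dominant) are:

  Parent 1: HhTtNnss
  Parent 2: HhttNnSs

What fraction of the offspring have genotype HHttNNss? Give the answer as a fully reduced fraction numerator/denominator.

P(HHttNNss) = 1/64

HhTtNnss gametes: HTNs×2, HTns×2, HtNs×2, Htns×2, hTNs×2, hTns×2, htNs×2, htns×2
HhttNnSs gametes: HtNS×2, HtNs×2, HtnS×2, Htns×2, htNS×2, htNs×2, htnS×2, htns×2
HhTtNnss×HhttNnSs grid (16·16=256): HHTtNNSs=4 HHTtNNss=4 HHTtNnSs=8 HHTtNnss=8 HHTtnnSs=4 HHTtnnss=4 HHttNNSs=4 HHttNNss=4 HHttNnSs=8 HHttNnss=8 HHttnnSs=4 HHttnnss=4 HhTtNNSs=8 HhTtNNss=8 HhTtNnSs=16 HhTtNnss=16 HhTtnnSs=8 HhTtnnss=8 HhttNNSs=8 HhttNNss=8 HhttNnSs=16 HhttNnss=16 HhttnnSs=8 Hhttnnss=8 hhTtNNSs=4 hhTtNNss=4 hhTtNnSs=8 hhTtNnss=8 hhTtnnSs=4 hhTtnnss=4 hhttNNSs=4 hhttNNss=4 hhttNnSs=8 hhttNnss=8 hhttnnSs=4 hhttnnss=4
HHttNNss hits 4/256; gcd=4; 4÷4/256÷4 = 1/64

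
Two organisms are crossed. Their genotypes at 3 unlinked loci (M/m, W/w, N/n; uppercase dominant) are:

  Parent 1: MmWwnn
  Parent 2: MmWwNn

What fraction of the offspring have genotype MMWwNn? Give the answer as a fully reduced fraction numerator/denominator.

P(MMWwNn) = 1/16

MmWwnn gametes: MWn×2, Mwn×2, mWn×2, mwn×2
MmWwNn gametes: MWN×1, MWn×1, MwN×1, Mwn×1, mWN×1, mWn×1, mwN×1, mwn×1
MmWwnn×MmWwNn grid (8·8=64): MMWWNn=2 MMWWnn=2 MMWwNn=4 MMWwnn=4 MMwwNn=2 MMwwnn=2 MmWWNn=4 MmWWnn=4 MmWwNn=8 MmWwnn=8 MmwwNn=4 Mmwwnn=4 mmWWNn=2 mmWWnn=2 mmWwNn=4 mmWwnn=4 mmwwNn=2 mmwwnn=2
MMWwNn hits 4/64; gcd=4; 4÷4/64÷4 = 1/16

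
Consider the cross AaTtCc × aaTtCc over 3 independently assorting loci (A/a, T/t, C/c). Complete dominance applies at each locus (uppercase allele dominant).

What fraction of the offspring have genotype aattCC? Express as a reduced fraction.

P(aattCC) = 1/32

AaTtCc gametes: ATC×1, ATc×1, AtC×1, Atc×1, aTC×1, aTc×1, atC×1, atc×1
aaTtCc gametes: aTC×2, aTc×2, atC×2, atc×2
AaTtCc×aaTtCc grid (8·8=64): AaTTCC=2 AaTTCc=4 AaTTcc=2 AaTtCC=4 AaTtCc=8 AaTtcc=4 AattCC=2 AattCc=4 Aattcc=2 aaTTCC=2 aaTTCc=4 aaTTcc=2 aaTtCC=4 aaTtCc=8 aaTtcc=4 aattCC=2 aattCc=4 aattcc=2
aattCC hits 2/64; gcd=2; 2÷2/64÷2 = 1/32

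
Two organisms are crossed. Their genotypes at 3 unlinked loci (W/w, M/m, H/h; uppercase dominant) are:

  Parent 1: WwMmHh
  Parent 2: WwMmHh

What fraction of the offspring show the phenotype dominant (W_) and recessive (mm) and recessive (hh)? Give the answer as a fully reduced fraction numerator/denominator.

WwMmHh gametes: WMH×1, WMh×1, WmH×1, Wmh×1, wMH×1, wMh×1, wmH×1, wmh×1
WwMmHh gametes: WMH×1, WMh×1, WmH×1, Wmh×1, wMH×1, wMh×1, wmH×1, wmh×1
WwMmHh×WwMmHh grid (8·8=64): WWMMHH=1 WWMMHh=2 WWMMhh=1 WWMmHH=2 WWMmHh=4 WWMmhh=2 WWmmHH=1 WWmmHh=2 WWmmhh=1 WwMMHH=2 WwMMHh=4 WwMMhh=2 WwMmHH=4 WwMmHh=8 WwMmhh=4 WwmmHH=2 WwmmHh=4 Wwmmhh=2 wwMMHH=1 wwMMHh=2 wwMMhh=1 wwMmHH=2 wwMmHh=4 wwMmhh=2 wwmmHH=1 wwmmHh=2 wwmmhh=1
W_ mm hh hits 3/64; gcd=1; 3÷1/64÷1 = 3/64

P(W_ mm hh) = 3/64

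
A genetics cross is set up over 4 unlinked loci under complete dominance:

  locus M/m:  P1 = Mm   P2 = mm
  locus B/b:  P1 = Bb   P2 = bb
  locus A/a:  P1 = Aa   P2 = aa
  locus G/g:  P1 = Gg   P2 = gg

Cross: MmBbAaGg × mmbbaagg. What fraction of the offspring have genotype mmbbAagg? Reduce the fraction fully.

MmBbAaGg gametes: MBAG×1, MBAg×1, MBaG×1, MBag×1, MbAG×1, MbAg×1, MbaG×1, Mbag×1, mBAG×1, mBAg×1, mBaG×1, mBag×1, mbAG×1, mbAg×1, mbaG×1, mbag×1
mmbbaagg gametes: mbag×16
MmBbAaGg×mmbbaagg grid (16·16=256): MmBbAaGg=16 MmBbAagg=16 MmBbaaGg=16 MmBbaagg=16 MmbbAaGg=16 MmbbAagg=16 MmbbaaGg=16 Mmbbaagg=16 mmBbAaGg=16 mmBbAagg=16 mmBbaaGg=16 mmBbaagg=16 mmbbAaGg=16 mmbbAagg=16 mmbbaaGg=16 mmbbaagg=16
mmbbAagg hits 16/256; gcd=16; 16÷16/256÷16 = 1/16

P(mmbbAagg) = 1/16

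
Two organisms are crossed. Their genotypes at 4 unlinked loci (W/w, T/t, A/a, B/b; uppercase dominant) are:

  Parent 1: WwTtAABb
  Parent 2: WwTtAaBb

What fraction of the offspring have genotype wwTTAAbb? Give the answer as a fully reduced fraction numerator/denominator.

WwTtAABb gametes: WTAB×2, WTAb×2, WtAB×2, WtAb×2, wTAB×2, wTAb×2, wtAB×2, wtAb×2
WwTtAaBb gametes: WTAB×1, WTAb×1, WTaB×1, WTab×1, WtAB×1, WtAb×1, WtaB×1, Wtab×1, wTAB×1, wTAb×1, wTaB×1, wTab×1, wtAB×1, wtAb×1, wtaB×1, wtab×1
WwTtAABb×WwTtAaBb grid (16·16=256): WWTTAABB=2 WWTTAABb=4 WWTTAAbb=2 WWTTAaBB=2 WWTTAaBb=4 WWTTAabb=2 WWTtAABB=4 WWTtAABb=8 WWTtAAbb=4 WWTtAaBB=4 WWTtAaBb=8 WWTtAabb=4 WWttAABB=2 WWttAABb=4 WWttAAbb=2 WWttAaBB=2 WWttAaBb=4 WWttAabb=2 WwTTAABB=4 WwTTAABb=8 WwTTAAbb=4 WwTTAaBB=4 WwTTAaBb=8 WwTTAabb=4 WwTtAABB=8 WwTtAABb=16 WwTtAAbb=8 WwTtAaBB=8 WwTtAaBb=16 WwTtAabb=8 WwttAABB=4 WwttAABb=8 WwttAAbb=4 WwttAaBB=4 WwttAaBb=8 WwttAabb=4 wwTTAABB=2 wwTTAABb=4 wwTTAAbb=2 wwTTAaBB=2 wwTTAaBb=4 wwTTAabb=2 wwTtAABB=4 wwTtAABb=8 wwTtAAbb=4 wwTtAaBB=4 wwTtAaBb=8 wwTtAabb=4 wwttAABB=2 wwttAABb=4 wwttAAbb=2 wwttAaBB=2 wwttAaBb=4 wwttAabb=2
wwTTAAbb hits 2/256; gcd=2; 2÷2/256÷2 = 1/128

P(wwTTAAbb) = 1/128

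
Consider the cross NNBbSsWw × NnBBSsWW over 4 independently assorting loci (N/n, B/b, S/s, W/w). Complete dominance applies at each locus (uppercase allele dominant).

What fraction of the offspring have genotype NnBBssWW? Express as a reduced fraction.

P(NnBBssWW) = 1/32

NNBbSsWw gametes: NBSW×2, NBSw×2, NBsW×2, NBsw×2, NbSW×2, NbSw×2, NbsW×2, Nbsw×2
NnBBSsWW gametes: NBSW×4, NBsW×4, nBSW×4, nBsW×4
NNBbSsWw×NnBBSsWW grid (16·16=256): NNBBSSWW=8 NNBBSSWw=8 NNBBSsWW=16 NNBBSsWw=16 NNBBssWW=8 NNBBssWw=8 NNBbSSWW=8 NNBbSSWw=8 NNBbSsWW=16 NNBbSsWw=16 NNBbssWW=8 NNBbssWw=8 NnBBSSWW=8 NnBBSSWw=8 NnBBSsWW=16 NnBBSsWw=16 NnBBssWW=8 NnBBssWw=8 NnBbSSWW=8 NnBbSSWw=8 NnBbSsWW=16 NnBbSsWw=16 NnBbssWW=8 NnBbssWw=8
NnBBssWW hits 8/256; gcd=8; 8÷8/256÷8 = 1/32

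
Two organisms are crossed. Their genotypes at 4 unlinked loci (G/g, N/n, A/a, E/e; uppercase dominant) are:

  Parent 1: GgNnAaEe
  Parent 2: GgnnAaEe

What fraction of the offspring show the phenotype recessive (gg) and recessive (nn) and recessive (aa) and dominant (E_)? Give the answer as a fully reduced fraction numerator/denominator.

P(gg nn aa E_) = 3/128

GgNnAaEe gametes: GNAE×1, GNAe×1, GNaE×1, GNae×1, GnAE×1, GnAe×1, GnaE×1, Gnae×1, gNAE×1, gNAe×1, gNaE×1, gNae×1, gnAE×1, gnAe×1, gnaE×1, gnae×1
GgnnAaEe gametes: GnAE×2, GnAe×2, GnaE×2, Gnae×2, gnAE×2, gnAe×2, gnaE×2, gnae×2
GgNnAaEe×GgnnAaEe grid (16·16=256): GGNnAAEE=2 GGNnAAEe=4 GGNnAAee=2 GGNnAaEE=4 GGNnAaEe=8 GGNnAaee=4 GGNnaaEE=2 GGNnaaEe=4 GGNnaaee=2 GGnnAAEE=2 GGnnAAEe=4 GGnnAAee=2 GGnnAaEE=4 GGnnAaEe=8 GGnnAaee=4 GGnnaaEE=2 GGnnaaEe=4 GGnnaaee=2 GgNnAAEE=4 GgNnAAEe=8 GgNnAAee=4 GgNnAaEE=8 GgNnAaEe=16 GgNnAaee=8 GgNnaaEE=4 GgNnaaEe=8 GgNnaaee=4 GgnnAAEE=4 GgnnAAEe=8 GgnnAAee=4 GgnnAaEE=8 GgnnAaEe=16 GgnnAaee=8 GgnnaaEE=4 GgnnaaEe=8 Ggnnaaee=4 ggNnAAEE=2 ggNnAAEe=4 ggNnAAee=2 ggNnAaEE=4 ggNnAaEe=8 ggNnAaee=4 ggNnaaEE=2 ggNnaaEe=4 ggNnaaee=2 ggnnAAEE=2 ggnnAAEe=4 ggnnAAee=2 ggnnAaEE=4 ggnnAaEe=8 ggnnAaee=4 ggnnaaEE=2 ggnnaaEe=4 ggnnaaee=2
gg nn aa E_ hits 6/256; gcd=2; 6÷2/256÷2 = 3/128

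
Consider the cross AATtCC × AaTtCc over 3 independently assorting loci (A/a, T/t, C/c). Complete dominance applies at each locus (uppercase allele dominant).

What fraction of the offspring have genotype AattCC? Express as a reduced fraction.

P(AattCC) = 1/16

AATtCC gametes: ATC×4, AtC×4
AaTtCc gametes: ATC×1, ATc×1, AtC×1, Atc×1, aTC×1, aTc×1, atC×1, atc×1
AATtCC×AaTtCc grid (8·8=64): AATTCC=4 AATTCc=4 AATtCC=8 AATtCc=8 AAttCC=4 AAttCc=4 AaTTCC=4 AaTTCc=4 AaTtCC=8 AaTtCc=8 AattCC=4 AattCc=4
AattCC hits 4/64; gcd=4; 4÷4/64÷4 = 1/16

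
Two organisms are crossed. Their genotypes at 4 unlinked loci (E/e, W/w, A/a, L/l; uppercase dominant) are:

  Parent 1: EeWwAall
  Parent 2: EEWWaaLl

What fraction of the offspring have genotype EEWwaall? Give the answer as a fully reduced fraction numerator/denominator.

EeWwAall gametes: EWAl×2, EWal×2, EwAl×2, Ewal×2, eWAl×2, eWal×2, ewAl×2, ewal×2
EEWWaaLl gametes: EWaL×8, EWal×8
EeWwAall×EEWWaaLl grid (16·16=256): EEWWAaLl=16 EEWWAall=16 EEWWaaLl=16 EEWWaall=16 EEWwAaLl=16 EEWwAall=16 EEWwaaLl=16 EEWwaall=16 EeWWAaLl=16 EeWWAall=16 EeWWaaLl=16 EeWWaall=16 EeWwAaLl=16 EeWwAall=16 EeWwaaLl=16 EeWwaall=16
EEWwaall hits 16/256; gcd=16; 16÷16/256÷16 = 1/16

P(EEWwaall) = 1/16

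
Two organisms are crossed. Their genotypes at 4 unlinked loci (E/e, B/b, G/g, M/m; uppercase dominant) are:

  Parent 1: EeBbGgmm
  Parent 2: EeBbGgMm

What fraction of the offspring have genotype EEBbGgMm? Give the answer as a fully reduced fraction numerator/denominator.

P(EEBbGgMm) = 1/32

EeBbGgmm gametes: EBGm×2, EBgm×2, EbGm×2, Ebgm×2, eBGm×2, eBgm×2, ebGm×2, ebgm×2
EeBbGgMm gametes: EBGM×1, EBGm×1, EBgM×1, EBgm×1, EbGM×1, EbGm×1, EbgM×1, Ebgm×1, eBGM×1, eBGm×1, eBgM×1, eBgm×1, ebGM×1, ebGm×1, ebgM×1, ebgm×1
EeBbGgmm×EeBbGgMm grid (16·16=256): EEBBGGMm=2 EEBBGGmm=2 EEBBGgMm=4 EEBBGgmm=4 EEBBggMm=2 EEBBggmm=2 EEBbGGMm=4 EEBbGGmm=4 EEBbGgMm=8 EEBbGgmm=8 EEBbggMm=4 EEBbggmm=4 EEbbGGMm=2 EEbbGGmm=2 EEbbGgMm=4 EEbbGgmm=4 EEbbggMm=2 EEbbggmm=2 EeBBGGMm=4 EeBBGGmm=4 EeBBGgMm=8 EeBBGgmm=8 EeBBggMm=4 EeBBggmm=4 EeBbGGMm=8 EeBbGGmm=8 EeBbGgMm=16 EeBbGgmm=16 EeBbggMm=8 EeBbggmm=8 EebbGGMm=4 EebbGGmm=4 EebbGgMm=8 EebbGgmm=8 EebbggMm=4 Eebbggmm=4 eeBBGGMm=2 eeBBGGmm=2 eeBBGgMm=4 eeBBGgmm=4 eeBBggMm=2 eeBBggmm=2 eeBbGGMm=4 eeBbGGmm=4 eeBbGgMm=8 eeBbGgmm=8 eeBbggMm=4 eeBbggmm=4 eebbGGMm=2 eebbGGmm=2 eebbGgMm=4 eebbGgmm=4 eebbggMm=2 eebbggmm=2
EEBbGgMm hits 8/256; gcd=8; 8÷8/256÷8 = 1/32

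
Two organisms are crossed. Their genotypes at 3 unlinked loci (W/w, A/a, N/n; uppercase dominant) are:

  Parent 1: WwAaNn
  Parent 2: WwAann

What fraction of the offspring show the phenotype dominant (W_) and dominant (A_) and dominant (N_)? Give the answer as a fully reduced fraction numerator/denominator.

P(W_ A_ N_) = 9/32

WwAaNn gametes: WAN×1, WAn×1, WaN×1, Wan×1, wAN×1, wAn×1, waN×1, wan×1
WwAann gametes: WAn×2, Wan×2, wAn×2, wan×2
WwAaNn×WwAann grid (8·8=64): WWAANn=2 WWAAnn=2 WWAaNn=4 WWAann=4 WWaaNn=2 WWaann=2 WwAANn=4 WwAAnn=4 WwAaNn=8 WwAann=8 WwaaNn=4 Wwaann=4 wwAANn=2 wwAAnn=2 wwAaNn=4 wwAann=4 wwaaNn=2 wwaann=2
W_ A_ N_ hits 18/64; gcd=2; 18÷2/64÷2 = 9/32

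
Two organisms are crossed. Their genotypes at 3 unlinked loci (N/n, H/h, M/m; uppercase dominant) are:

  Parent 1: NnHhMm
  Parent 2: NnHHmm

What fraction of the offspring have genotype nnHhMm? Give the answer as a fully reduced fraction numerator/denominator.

P(nnHhMm) = 1/16

NnHhMm gametes: NHM×1, NHm×1, NhM×1, Nhm×1, nHM×1, nHm×1, nhM×1, nhm×1
NnHHmm gametes: NHm×4, nHm×4
NnHhMm×NnHHmm grid (8·8=64): NNHHMm=4 NNHHmm=4 NNHhMm=4 NNHhmm=4 NnHHMm=8 NnHHmm=8 NnHhMm=8 NnHhmm=8 nnHHMm=4 nnHHmm=4 nnHhMm=4 nnHhmm=4
nnHhMm hits 4/64; gcd=4; 4÷4/64÷4 = 1/16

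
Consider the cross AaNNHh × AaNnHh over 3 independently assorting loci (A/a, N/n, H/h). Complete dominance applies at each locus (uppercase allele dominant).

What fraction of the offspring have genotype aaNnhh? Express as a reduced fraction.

AaNNHh gametes: ANH×2, ANh×2, aNH×2, aNh×2
AaNnHh gametes: ANH×1, ANh×1, AnH×1, Anh×1, aNH×1, aNh×1, anH×1, anh×1
AaNNHh×AaNnHh grid (8·8=64): AANNHH=2 AANNHh=4 AANNhh=2 AANnHH=2 AANnHh=4 AANnhh=2 AaNNHH=4 AaNNHh=8 AaNNhh=4 AaNnHH=4 AaNnHh=8 AaNnhh=4 aaNNHH=2 aaNNHh=4 aaNNhh=2 aaNnHH=2 aaNnHh=4 aaNnhh=2
aaNnhh hits 2/64; gcd=2; 2÷2/64÷2 = 1/32

P(aaNnhh) = 1/32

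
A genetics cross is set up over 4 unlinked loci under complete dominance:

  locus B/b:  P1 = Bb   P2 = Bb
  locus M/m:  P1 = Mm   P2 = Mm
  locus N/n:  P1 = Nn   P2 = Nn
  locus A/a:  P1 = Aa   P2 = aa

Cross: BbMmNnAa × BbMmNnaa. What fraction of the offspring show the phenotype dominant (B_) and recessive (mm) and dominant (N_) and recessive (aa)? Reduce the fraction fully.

BbMmNnAa gametes: BMNA×1, BMNa×1, BMnA×1, BMna×1, BmNA×1, BmNa×1, BmnA×1, Bmna×1, bMNA×1, bMNa×1, bMnA×1, bMna×1, bmNA×1, bmNa×1, bmnA×1, bmna×1
BbMmNnaa gametes: BMNa×2, BMna×2, BmNa×2, Bmna×2, bMNa×2, bMna×2, bmNa×2, bmna×2
BbMmNnAa×BbMmNnaa grid (16·16=256): BBMMNNAa=2 BBMMNNaa=2 BBMMNnAa=4 BBMMNnaa=4 BBMMnnAa=2 BBMMnnaa=2 BBMmNNAa=4 BBMmNNaa=4 BBMmNnAa=8 BBMmNnaa=8 BBMmnnAa=4 BBMmnnaa=4 BBmmNNAa=2 BBmmNNaa=2 BBmmNnAa=4 BBmmNnaa=4 BBmmnnAa=2 BBmmnnaa=2 BbMMNNAa=4 BbMMNNaa=4 BbMMNnAa=8 BbMMNnaa=8 BbMMnnAa=4 BbMMnnaa=4 BbMmNNAa=8 BbMmNNaa=8 BbMmNnAa=16 BbMmNnaa=16 BbMmnnAa=8 BbMmnnaa=8 BbmmNNAa=4 BbmmNNaa=4 BbmmNnAa=8 BbmmNnaa=8 BbmmnnAa=4 Bbmmnnaa=4 bbMMNNAa=2 bbMMNNaa=2 bbMMNnAa=4 bbMMNnaa=4 bbMMnnAa=2 bbMMnnaa=2 bbMmNNAa=4 bbMmNNaa=4 bbMmNnAa=8 bbMmNnaa=8 bbMmnnAa=4 bbMmnnaa=4 bbmmNNAa=2 bbmmNNaa=2 bbmmNnAa=4 bbmmNnaa=4 bbmmnnAa=2 bbmmnnaa=2
B_ mm N_ aa hits 18/256; gcd=2; 18÷2/256÷2 = 9/128

P(B_ mm N_ aa) = 9/128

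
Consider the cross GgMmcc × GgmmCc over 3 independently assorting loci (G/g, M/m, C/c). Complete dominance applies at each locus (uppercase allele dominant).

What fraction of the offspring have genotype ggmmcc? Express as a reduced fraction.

P(ggmmcc) = 1/16

GgMmcc gametes: GMc×2, Gmc×2, gMc×2, gmc×2
GgmmCc gametes: GmC×2, Gmc×2, gmC×2, gmc×2
GgMmcc×GgmmCc grid (8·8=64): GGMmCc=4 GGMmcc=4 GGmmCc=4 GGmmcc=4 GgMmCc=8 GgMmcc=8 GgmmCc=8 Ggmmcc=8 ggMmCc=4 ggMmcc=4 ggmmCc=4 ggmmcc=4
ggmmcc hits 4/64; gcd=4; 4÷4/64÷4 = 1/16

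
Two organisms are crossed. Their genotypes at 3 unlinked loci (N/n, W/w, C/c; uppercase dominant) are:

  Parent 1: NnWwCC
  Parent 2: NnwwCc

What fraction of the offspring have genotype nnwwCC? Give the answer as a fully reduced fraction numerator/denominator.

P(nnwwCC) = 1/16

NnWwCC gametes: NWC×2, NwC×2, nWC×2, nwC×2
NnwwCc gametes: NwC×2, Nwc×2, nwC×2, nwc×2
NnWwCC×NnwwCc grid (8·8=64): NNWwCC=4 NNWwCc=4 NNwwCC=4 NNwwCc=4 NnWwCC=8 NnWwCc=8 NnwwCC=8 NnwwCc=8 nnWwCC=4 nnWwCc=4 nnwwCC=4 nnwwCc=4
nnwwCC hits 4/64; gcd=4; 4÷4/64÷4 = 1/16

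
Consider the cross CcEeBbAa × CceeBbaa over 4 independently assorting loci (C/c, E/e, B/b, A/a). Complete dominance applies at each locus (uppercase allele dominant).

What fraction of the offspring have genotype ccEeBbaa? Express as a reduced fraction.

CcEeBbAa gametes: CEBA×1, CEBa×1, CEbA×1, CEba×1, CeBA×1, CeBa×1, CebA×1, Ceba×1, cEBA×1, cEBa×1, cEbA×1, cEba×1, ceBA×1, ceBa×1, cebA×1, ceba×1
CceeBbaa gametes: CeBa×4, Ceba×4, ceBa×4, ceba×4
CcEeBbAa×CceeBbaa grid (16·16=256): CCEeBBAa=4 CCEeBBaa=4 CCEeBbAa=8 CCEeBbaa=8 CCEebbAa=4 CCEebbaa=4 CCeeBBAa=4 CCeeBBaa=4 CCeeBbAa=8 CCeeBbaa=8 CCeebbAa=4 CCeebbaa=4 CcEeBBAa=8 CcEeBBaa=8 CcEeBbAa=16 CcEeBbaa=16 CcEebbAa=8 CcEebbaa=8 CceeBBAa=8 CceeBBaa=8 CceeBbAa=16 CceeBbaa=16 CceebbAa=8 Cceebbaa=8 ccEeBBAa=4 ccEeBBaa=4 ccEeBbAa=8 ccEeBbaa=8 ccEebbAa=4 ccEebbaa=4 cceeBBAa=4 cceeBBaa=4 cceeBbAa=8 cceeBbaa=8 cceebbAa=4 cceebbaa=4
ccEeBbaa hits 8/256; gcd=8; 8÷8/256÷8 = 1/32

P(ccEeBbaa) = 1/32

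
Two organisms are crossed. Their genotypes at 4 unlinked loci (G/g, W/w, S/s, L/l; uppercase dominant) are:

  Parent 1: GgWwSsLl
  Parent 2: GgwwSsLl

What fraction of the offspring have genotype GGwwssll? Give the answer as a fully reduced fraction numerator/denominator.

GgWwSsLl gametes: GWSL×1, GWSl×1, GWsL×1, GWsl×1, GwSL×1, GwSl×1, GwsL×1, Gwsl×1, gWSL×1, gWSl×1, gWsL×1, gWsl×1, gwSL×1, gwSl×1, gwsL×1, gwsl×1
GgwwSsLl gametes: GwSL×2, GwSl×2, GwsL×2, Gwsl×2, gwSL×2, gwSl×2, gwsL×2, gwsl×2
GgWwSsLl×GgwwSsLl grid (16·16=256): GGWwSSLL=2 GGWwSSLl=4 GGWwSSll=2 GGWwSsLL=4 GGWwSsLl=8 GGWwSsll=4 GGWwssLL=2 GGWwssLl=4 GGWwssll=2 GGwwSSLL=2 GGwwSSLl=4 GGwwSSll=2 GGwwSsLL=4 GGwwSsLl=8 GGwwSsll=4 GGwwssLL=2 GGwwssLl=4 GGwwssll=2 GgWwSSLL=4 GgWwSSLl=8 GgWwSSll=4 GgWwSsLL=8 GgWwSsLl=16 GgWwSsll=8 GgWwssLL=4 GgWwssLl=8 GgWwssll=4 GgwwSSLL=4 GgwwSSLl=8 GgwwSSll=4 GgwwSsLL=8 GgwwSsLl=16 GgwwSsll=8 GgwwssLL=4 GgwwssLl=8 Ggwwssll=4 ggWwSSLL=2 ggWwSSLl=4 ggWwSSll=2 ggWwSsLL=4 ggWwSsLl=8 ggWwSsll=4 ggWwssLL=2 ggWwssLl=4 ggWwssll=2 ggwwSSLL=2 ggwwSSLl=4 ggwwSSll=2 ggwwSsLL=4 ggwwSsLl=8 ggwwSsll=4 ggwwssLL=2 ggwwssLl=4 ggwwssll=2
GGwwssll hits 2/256; gcd=2; 2÷2/256÷2 = 1/128

P(GGwwssll) = 1/128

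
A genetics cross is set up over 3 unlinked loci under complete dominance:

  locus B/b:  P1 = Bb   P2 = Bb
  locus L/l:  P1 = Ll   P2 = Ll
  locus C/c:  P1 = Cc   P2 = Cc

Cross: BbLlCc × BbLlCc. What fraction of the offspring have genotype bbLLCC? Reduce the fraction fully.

P(bbLLCC) = 1/64

BbLlCc gametes: BLC×1, BLc×1, BlC×1, Blc×1, bLC×1, bLc×1, blC×1, blc×1
BbLlCc gametes: BLC×1, BLc×1, BlC×1, Blc×1, bLC×1, bLc×1, blC×1, blc×1
BbLlCc×BbLlCc grid (8·8=64): BBLLCC=1 BBLLCc=2 BBLLcc=1 BBLlCC=2 BBLlCc=4 BBLlcc=2 BBllCC=1 BBllCc=2 BBllcc=1 BbLLCC=2 BbLLCc=4 BbLLcc=2 BbLlCC=4 BbLlCc=8 BbLlcc=4 BbllCC=2 BbllCc=4 Bbllcc=2 bbLLCC=1 bbLLCc=2 bbLLcc=1 bbLlCC=2 bbLlCc=4 bbLlcc=2 bbllCC=1 bbllCc=2 bbllcc=1
bbLLCC hits 1/64; gcd=1; 1÷1/64÷1 = 1/64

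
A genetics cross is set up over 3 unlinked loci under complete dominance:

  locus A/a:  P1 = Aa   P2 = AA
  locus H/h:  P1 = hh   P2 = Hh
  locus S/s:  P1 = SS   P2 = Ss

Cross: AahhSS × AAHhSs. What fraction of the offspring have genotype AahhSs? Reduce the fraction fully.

P(AahhSs) = 1/8

AahhSS gametes: AhS×4, ahS×4
AAHhSs gametes: AHS×2, AHs×2, AhS×2, Ahs×2
AahhSS×AAHhSs grid (8·8=64): AAHhSS=8 AAHhSs=8 AAhhSS=8 AAhhSs=8 AaHhSS=8 AaHhSs=8 AahhSS=8 AahhSs=8
AahhSs hits 8/64; gcd=8; 8÷8/64÷8 = 1/8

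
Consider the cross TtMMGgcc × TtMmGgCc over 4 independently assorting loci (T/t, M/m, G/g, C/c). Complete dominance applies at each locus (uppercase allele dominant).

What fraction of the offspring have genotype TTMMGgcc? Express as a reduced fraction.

TtMMGgcc gametes: TMGc×4, TMgc×4, tMGc×4, tMgc×4
TtMmGgCc gametes: TMGC×1, TMGc×1, TMgC×1, TMgc×1, TmGC×1, TmGc×1, TmgC×1, Tmgc×1, tMGC×1, tMGc×1, tMgC×1, tMgc×1, tmGC×1, tmGc×1, tmgC×1, tmgc×1
TtMMGgcc×TtMmGgCc grid (16·16=256): TTMMGGCc=4 TTMMGGcc=4 TTMMGgCc=8 TTMMGgcc=8 TTMMggCc=4 TTMMggcc=4 TTMmGGCc=4 TTMmGGcc=4 TTMmGgCc=8 TTMmGgcc=8 TTMmggCc=4 TTMmggcc=4 TtMMGGCc=8 TtMMGGcc=8 TtMMGgCc=16 TtMMGgcc=16 TtMMggCc=8 TtMMggcc=8 TtMmGGCc=8 TtMmGGcc=8 TtMmGgCc=16 TtMmGgcc=16 TtMmggCc=8 TtMmggcc=8 ttMMGGCc=4 ttMMGGcc=4 ttMMGgCc=8 ttMMGgcc=8 ttMMggCc=4 ttMMggcc=4 ttMmGGCc=4 ttMmGGcc=4 ttMmGgCc=8 ttMmGgcc=8 ttMmggCc=4 ttMmggcc=4
TTMMGgcc hits 8/256; gcd=8; 8÷8/256÷8 = 1/32

P(TTMMGgcc) = 1/32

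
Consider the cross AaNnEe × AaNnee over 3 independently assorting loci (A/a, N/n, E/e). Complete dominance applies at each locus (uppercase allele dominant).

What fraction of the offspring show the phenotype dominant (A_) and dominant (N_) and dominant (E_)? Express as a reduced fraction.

AaNnEe gametes: ANE×1, ANe×1, AnE×1, Ane×1, aNE×1, aNe×1, anE×1, ane×1
AaNnee gametes: ANe×2, Ane×2, aNe×2, ane×2
AaNnEe×AaNnee grid (8·8=64): AANNEe=2 AANNee=2 AANnEe=4 AANnee=4 AAnnEe=2 AAnnee=2 AaNNEe=4 AaNNee=4 AaNnEe=8 AaNnee=8 AannEe=4 Aannee=4 aaNNEe=2 aaNNee=2 aaNnEe=4 aaNnee=4 aannEe=2 aannee=2
A_ N_ E_ hits 18/64; gcd=2; 18÷2/64÷2 = 9/32

P(A_ N_ E_) = 9/32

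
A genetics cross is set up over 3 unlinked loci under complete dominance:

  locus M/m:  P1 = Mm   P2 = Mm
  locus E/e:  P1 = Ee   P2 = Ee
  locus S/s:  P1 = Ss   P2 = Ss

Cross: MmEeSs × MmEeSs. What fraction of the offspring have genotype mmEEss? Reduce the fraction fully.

MmEeSs gametes: MES×1, MEs×1, MeS×1, Mes×1, mES×1, mEs×1, meS×1, mes×1
MmEeSs gametes: MES×1, MEs×1, MeS×1, Mes×1, mES×1, mEs×1, meS×1, mes×1
MmEeSs×MmEeSs grid (8·8=64): MMEESS=1 MMEESs=2 MMEEss=1 MMEeSS=2 MMEeSs=4 MMEess=2 MMeeSS=1 MMeeSs=2 MMeess=1 MmEESS=2 MmEESs=4 MmEEss=2 MmEeSS=4 MmEeSs=8 MmEess=4 MmeeSS=2 MmeeSs=4 Mmeess=2 mmEESS=1 mmEESs=2 mmEEss=1 mmEeSS=2 mmEeSs=4 mmEess=2 mmeeSS=1 mmeeSs=2 mmeess=1
mmEEss hits 1/64; gcd=1; 1÷1/64÷1 = 1/64

P(mmEEss) = 1/64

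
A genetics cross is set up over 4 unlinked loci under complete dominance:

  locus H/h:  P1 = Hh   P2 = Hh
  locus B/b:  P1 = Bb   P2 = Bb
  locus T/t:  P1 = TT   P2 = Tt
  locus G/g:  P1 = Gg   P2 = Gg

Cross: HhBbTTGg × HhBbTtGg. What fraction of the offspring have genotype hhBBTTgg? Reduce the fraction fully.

HhBbTTGg gametes: HBTG×2, HBTg×2, HbTG×2, HbTg×2, hBTG×2, hBTg×2, hbTG×2, hbTg×2
HhBbTtGg gametes: HBTG×1, HBTg×1, HBtG×1, HBtg×1, HbTG×1, HbTg×1, HbtG×1, Hbtg×1, hBTG×1, hBTg×1, hBtG×1, hBtg×1, hbTG×1, hbTg×1, hbtG×1, hbtg×1
HhBbTTGg×HhBbTtGg grid (16·16=256): HHBBTTGG=2 HHBBTTGg=4 HHBBTTgg=2 HHBBTtGG=2 HHBBTtGg=4 HHBBTtgg=2 HHBbTTGG=4 HHBbTTGg=8 HHBbTTgg=4 HHBbTtGG=4 HHBbTtGg=8 HHBbTtgg=4 HHbbTTGG=2 HHbbTTGg=4 HHbbTTgg=2 HHbbTtGG=2 HHbbTtGg=4 HHbbTtgg=2 HhBBTTGG=4 HhBBTTGg=8 HhBBTTgg=4 HhBBTtGG=4 HhBBTtGg=8 HhBBTtgg=4 HhBbTTGG=8 HhBbTTGg=16 HhBbTTgg=8 HhBbTtGG=8 HhBbTtGg=16 HhBbTtgg=8 HhbbTTGG=4 HhbbTTGg=8 HhbbTTgg=4 HhbbTtGG=4 HhbbTtGg=8 HhbbTtgg=4 hhBBTTGG=2 hhBBTTGg=4 hhBBTTgg=2 hhBBTtGG=2 hhBBTtGg=4 hhBBTtgg=2 hhBbTTGG=4 hhBbTTGg=8 hhBbTTgg=4 hhBbTtGG=4 hhBbTtGg=8 hhBbTtgg=4 hhbbTTGG=2 hhbbTTGg=4 hhbbTTgg=2 hhbbTtGG=2 hhbbTtGg=4 hhbbTtgg=2
hhBBTTgg hits 2/256; gcd=2; 2÷2/256÷2 = 1/128

P(hhBBTTgg) = 1/128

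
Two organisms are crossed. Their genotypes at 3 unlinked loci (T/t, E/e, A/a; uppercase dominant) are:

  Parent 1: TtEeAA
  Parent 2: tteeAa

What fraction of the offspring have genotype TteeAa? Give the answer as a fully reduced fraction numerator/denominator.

TtEeAA gametes: TEA×2, TeA×2, tEA×2, teA×2
tteeAa gametes: teA×4, tea×4
TtEeAA×tteeAa grid (8·8=64): TtEeAA=8 TtEeAa=8 TteeAA=8 TteeAa=8 ttEeAA=8 ttEeAa=8 tteeAA=8 tteeAa=8
TteeAa hits 8/64; gcd=8; 8÷8/64÷8 = 1/8

P(TteeAa) = 1/8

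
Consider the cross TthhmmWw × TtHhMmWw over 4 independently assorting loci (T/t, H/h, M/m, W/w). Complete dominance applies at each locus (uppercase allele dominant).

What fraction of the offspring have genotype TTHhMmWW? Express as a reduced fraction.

P(TTHhMmWW) = 1/64

TthhmmWw gametes: ThmW×4, Thmw×4, thmW×4, thmw×4
TtHhMmWw gametes: THMW×1, THMw×1, THmW×1, THmw×1, ThMW×1, ThMw×1, ThmW×1, Thmw×1, tHMW×1, tHMw×1, tHmW×1, tHmw×1, thMW×1, thMw×1, thmW×1, thmw×1
TthhmmWw×TtHhMmWw grid (16·16=256): TTHhMmWW=4 TTHhMmWw=8 TTHhMmww=4 TTHhmmWW=4 TTHhmmWw=8 TTHhmmww=4 TThhMmWW=4 TThhMmWw=8 TThhMmww=4 TThhmmWW=4 TThhmmWw=8 TThhmmww=4 TtHhMmWW=8 TtHhMmWw=16 TtHhMmww=8 TtHhmmWW=8 TtHhmmWw=16 TtHhmmww=8 TthhMmWW=8 TthhMmWw=16 TthhMmww=8 TthhmmWW=8 TthhmmWw=16 Tthhmmww=8 ttHhMmWW=4 ttHhMmWw=8 ttHhMmww=4 ttHhmmWW=4 ttHhmmWw=8 ttHhmmww=4 tthhMmWW=4 tthhMmWw=8 tthhMmww=4 tthhmmWW=4 tthhmmWw=8 tthhmmww=4
TTHhMmWW hits 4/256; gcd=4; 4÷4/256÷4 = 1/64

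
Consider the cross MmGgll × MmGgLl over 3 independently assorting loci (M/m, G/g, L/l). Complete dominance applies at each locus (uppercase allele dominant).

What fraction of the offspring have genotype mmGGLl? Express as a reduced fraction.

MmGgll gametes: MGl×2, Mgl×2, mGl×2, mgl×2
MmGgLl gametes: MGL×1, MGl×1, MgL×1, Mgl×1, mGL×1, mGl×1, mgL×1, mgl×1
MmGgll×MmGgLl grid (8·8=64): MMGGLl=2 MMGGll=2 MMGgLl=4 MMGgll=4 MMggLl=2 MMggll=2 MmGGLl=4 MmGGll=4 MmGgLl=8 MmGgll=8 MmggLl=4 Mmggll=4 mmGGLl=2 mmGGll=2 mmGgLl=4 mmGgll=4 mmggLl=2 mmggll=2
mmGGLl hits 2/64; gcd=2; 2÷2/64÷2 = 1/32

P(mmGGLl) = 1/32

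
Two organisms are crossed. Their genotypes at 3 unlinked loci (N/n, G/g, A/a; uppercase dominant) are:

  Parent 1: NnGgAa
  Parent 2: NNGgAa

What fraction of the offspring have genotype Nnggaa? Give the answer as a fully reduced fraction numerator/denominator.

NnGgAa gametes: NGA×1, NGa×1, NgA×1, Nga×1, nGA×1, nGa×1, ngA×1, nga×1
NNGgAa gametes: NGA×2, NGa×2, NgA×2, Nga×2
NnGgAa×NNGgAa grid (8·8=64): NNGGAA=2 NNGGAa=4 NNGGaa=2 NNGgAA=4 NNGgAa=8 NNGgaa=4 NNggAA=2 NNggAa=4 NNggaa=2 NnGGAA=2 NnGGAa=4 NnGGaa=2 NnGgAA=4 NnGgAa=8 NnGgaa=4 NnggAA=2 NnggAa=4 Nnggaa=2
Nnggaa hits 2/64; gcd=2; 2÷2/64÷2 = 1/32

P(Nnggaa) = 1/32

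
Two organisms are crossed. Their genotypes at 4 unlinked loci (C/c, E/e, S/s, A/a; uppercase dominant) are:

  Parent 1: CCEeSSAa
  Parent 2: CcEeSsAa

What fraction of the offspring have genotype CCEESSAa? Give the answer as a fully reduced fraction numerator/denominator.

P(CCEESSAa) = 1/32

CCEeSSAa gametes: CESA×4, CESa×4, CeSA×4, CeSa×4
CcEeSsAa gametes: CESA×1, CESa×1, CEsA×1, CEsa×1, CeSA×1, CeSa×1, CesA×1, Cesa×1, cESA×1, cESa×1, cEsA×1, cEsa×1, ceSA×1, ceSa×1, cesA×1, cesa×1
CCEeSSAa×CcEeSsAa grid (16·16=256): CCEESSAA=4 CCEESSAa=8 CCEESSaa=4 CCEESsAA=4 CCEESsAa=8 CCEESsaa=4 CCEeSSAA=8 CCEeSSAa=16 CCEeSSaa=8 CCEeSsAA=8 CCEeSsAa=16 CCEeSsaa=8 CCeeSSAA=4 CCeeSSAa=8 CCeeSSaa=4 CCeeSsAA=4 CCeeSsAa=8 CCeeSsaa=4 CcEESSAA=4 CcEESSAa=8 CcEESSaa=4 CcEESsAA=4 CcEESsAa=8 CcEESsaa=4 CcEeSSAA=8 CcEeSSAa=16 CcEeSSaa=8 CcEeSsAA=8 CcEeSsAa=16 CcEeSsaa=8 CceeSSAA=4 CceeSSAa=8 CceeSSaa=4 CceeSsAA=4 CceeSsAa=8 CceeSsaa=4
CCEESSAa hits 8/256; gcd=8; 8÷8/256÷8 = 1/32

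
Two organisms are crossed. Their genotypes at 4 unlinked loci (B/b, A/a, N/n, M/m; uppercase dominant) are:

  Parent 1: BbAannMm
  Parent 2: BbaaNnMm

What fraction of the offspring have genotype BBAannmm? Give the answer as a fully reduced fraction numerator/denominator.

P(BBAannmm) = 1/64

BbAannMm gametes: BAnM×2, BAnm×2, BanM×2, Banm×2, bAnM×2, bAnm×2, banM×2, banm×2
BbaaNnMm gametes: BaNM×2, BaNm×2, BanM×2, Banm×2, baNM×2, baNm×2, banM×2, banm×2
BbAannMm×BbaaNnMm grid (16·16=256): BBAaNnMM=4 BBAaNnMm=8 BBAaNnmm=4 BBAannMM=4 BBAannMm=8 BBAannmm=4 BBaaNnMM=4 BBaaNnMm=8 BBaaNnmm=4 BBaannMM=4 BBaannMm=8 BBaannmm=4 BbAaNnMM=8 BbAaNnMm=16 BbAaNnmm=8 BbAannMM=8 BbAannMm=16 BbAannmm=8 BbaaNnMM=8 BbaaNnMm=16 BbaaNnmm=8 BbaannMM=8 BbaannMm=16 Bbaannmm=8 bbAaNnMM=4 bbAaNnMm=8 bbAaNnmm=4 bbAannMM=4 bbAannMm=8 bbAannmm=4 bbaaNnMM=4 bbaaNnMm=8 bbaaNnmm=4 bbaannMM=4 bbaannMm=8 bbaannmm=4
BBAannmm hits 4/256; gcd=4; 4÷4/256÷4 = 1/64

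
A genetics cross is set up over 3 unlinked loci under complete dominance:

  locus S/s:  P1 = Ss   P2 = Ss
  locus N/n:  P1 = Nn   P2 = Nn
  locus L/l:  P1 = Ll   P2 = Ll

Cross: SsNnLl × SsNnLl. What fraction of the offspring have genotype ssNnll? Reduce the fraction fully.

P(ssNnll) = 1/32

SsNnLl gametes: SNL×1, SNl×1, SnL×1, Snl×1, sNL×1, sNl×1, snL×1, snl×1
SsNnLl gametes: SNL×1, SNl×1, SnL×1, Snl×1, sNL×1, sNl×1, snL×1, snl×1
SsNnLl×SsNnLl grid (8·8=64): SSNNLL=1 SSNNLl=2 SSNNll=1 SSNnLL=2 SSNnLl=4 SSNnll=2 SSnnLL=1 SSnnLl=2 SSnnll=1 SsNNLL=2 SsNNLl=4 SsNNll=2 SsNnLL=4 SsNnLl=8 SsNnll=4 SsnnLL=2 SsnnLl=4 Ssnnll=2 ssNNLL=1 ssNNLl=2 ssNNll=1 ssNnLL=2 ssNnLl=4 ssNnll=2 ssnnLL=1 ssnnLl=2 ssnnll=1
ssNnll hits 2/64; gcd=2; 2÷2/64÷2 = 1/32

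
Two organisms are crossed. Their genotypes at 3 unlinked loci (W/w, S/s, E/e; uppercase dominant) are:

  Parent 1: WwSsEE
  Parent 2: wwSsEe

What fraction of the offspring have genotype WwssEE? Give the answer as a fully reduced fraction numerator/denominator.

WwSsEE gametes: WSE×2, WsE×2, wSE×2, wsE×2
wwSsEe gametes: wSE×2, wSe×2, wsE×2, wse×2
WwSsEE×wwSsEe grid (8·8=64): WwSSEE=4 WwSSEe=4 WwSsEE=8 WwSsEe=8 WwssEE=4 WwssEe=4 wwSSEE=4 wwSSEe=4 wwSsEE=8 wwSsEe=8 wwssEE=4 wwssEe=4
WwssEE hits 4/64; gcd=4; 4÷4/64÷4 = 1/16

P(WwssEE) = 1/16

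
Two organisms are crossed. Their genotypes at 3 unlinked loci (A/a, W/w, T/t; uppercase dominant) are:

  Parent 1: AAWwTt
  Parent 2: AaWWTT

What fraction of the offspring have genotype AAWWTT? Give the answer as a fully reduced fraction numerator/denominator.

P(AAWWTT) = 1/8

AAWwTt gametes: AWT×2, AWt×2, AwT×2, Awt×2
AaWWTT gametes: AWT×4, aWT×4
AAWwTt×AaWWTT grid (8·8=64): AAWWTT=8 AAWWTt=8 AAWwTT=8 AAWwTt=8 AaWWTT=8 AaWWTt=8 AaWwTT=8 AaWwTt=8
AAWWTT hits 8/64; gcd=8; 8÷8/64÷8 = 1/8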